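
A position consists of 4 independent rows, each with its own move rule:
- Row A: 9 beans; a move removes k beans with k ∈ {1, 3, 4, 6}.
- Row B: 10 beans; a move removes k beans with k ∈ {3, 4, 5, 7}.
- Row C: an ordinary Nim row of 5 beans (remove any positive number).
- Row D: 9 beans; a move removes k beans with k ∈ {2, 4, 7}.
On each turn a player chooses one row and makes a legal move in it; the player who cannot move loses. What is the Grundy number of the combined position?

5

Grundy values for row A (subtraction set {1, 3, 4, 6}):
k:     0  1  2  3  4  5  6  7  8  9
g(k):  0  1  0  1  2  3  2  0  1  0
So g(9) = 0.
Build the Grundy sequence for row B with g(k) = mex{g(k−s) : s ∈ {3, 4, 5, 7}, s ≤ k}:
g(0) = mex{} = 0
g(1) = mex{} = 0
g(2) = mex{} = 0
g(3) = mex{0} = 1
g(4) = mex{0} = 1
g(5) = mex{0} = 1
g(6) = mex{0,1} = 2
g(7) = mex{0,1} = 2
g(8) = mex{0,1} = 2
g(9) = mex{0,1,2} = 3
g(10) = mex{1,2} = 0
So g(10) = 0.
Row C is a plain Nim row of size 5, so its Grundy value is 5.
Grundy values for row D (subtraction set {2, 4, 7}):
k:     0  1  2  3  4  5  6  7  8  9
g(k):  0  0  1  1  2  2  0  3  1  0
So g(9) = 0.
By the Sprague-Grundy theorem, the Grundy value of a sum of independent games is the XOR of the component values.
Combined value = 0 XOR 0 XOR 5 XOR 0 = 5.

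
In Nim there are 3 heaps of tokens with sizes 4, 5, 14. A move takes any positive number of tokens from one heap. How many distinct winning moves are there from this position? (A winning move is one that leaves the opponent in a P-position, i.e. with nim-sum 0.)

In binary:
  0100  (4)
  0101  (5)
  1110  (14)
  ----
  1111  (15)
The overall nim-sum is X = 15. A heap of size p has a winning move iff p XOR X < p (reduce it to p XOR X).
  4: 4 XOR 15 = 11 ≥ 4 — no move.
  5: 5 XOR 15 = 10 ≥ 5 — no move.
  14: 14 XOR 15 = 1 < 14 — winning move (to 1).
That gives 1 winning move.

1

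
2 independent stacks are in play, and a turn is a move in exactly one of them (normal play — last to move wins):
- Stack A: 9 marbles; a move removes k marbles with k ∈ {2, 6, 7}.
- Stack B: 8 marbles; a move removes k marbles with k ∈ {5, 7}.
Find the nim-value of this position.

1

Build the Grundy sequence for stack A with g(k) = mex{g(k−s) : s ∈ {2, 6, 7}, s ≤ k}:
k:     0  1  2  3  4  5  6  7  8  9
g(k):  0  0  1  1  0  0  1  1  2  0
So g(9) = 0.
Build the Grundy sequence for stack B with g(k) = mex{g(k−s) : s ∈ {5, 7}, s ≤ k}:
k:     0  1  2  3  4  5  6  7  8
g(k):  0  0  0  0  0  1  1  1  1
So g(8) = 1.
The value of a disjunctive sum is the nim-sum of the parts.
Combined value = 0 ⊕ 1 = 1.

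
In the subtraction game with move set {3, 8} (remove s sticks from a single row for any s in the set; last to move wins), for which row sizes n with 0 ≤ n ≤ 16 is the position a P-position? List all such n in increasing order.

0, 1, 2, 6, 7, 11, 12, 13

Compute g(0), g(1), … for moves {3, 8}:
k:     0  1  2  3  4  5  6  7  8  9 10 11 12 13 14 15 16
g(k):  0  0  0  1  1  1  0  0  2  1  1  0  0  0  1  1  1
The P-positions (g = 0) in 0..16 are 0, 1, 2, 6, 7, 11, 12, 13.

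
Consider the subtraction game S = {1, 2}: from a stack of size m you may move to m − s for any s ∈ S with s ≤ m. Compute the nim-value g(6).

0

Compute g(0), g(1), … for moves {1, 2}:
k:     0  1  2  3  4  5  6
g(k):  0  1  2  0  1  2  0
So g(6) = 0.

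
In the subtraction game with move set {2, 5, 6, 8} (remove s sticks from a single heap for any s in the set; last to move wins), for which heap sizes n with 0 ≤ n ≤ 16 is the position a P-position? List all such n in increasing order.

0, 1, 4, 11, 14, 15

Compute g(0), g(1), … for moves {2, 5, 6, 8}:
k:     0  1  2  3  4  5  6  7  8  9 10 11 12 13 14 15 16
g(k):  0  0  1  1  0  2  1  3  2  2  3  0  2  1  0  0  1
The P-positions (g = 0) in 0..16 are 0, 1, 4, 11, 14, 15.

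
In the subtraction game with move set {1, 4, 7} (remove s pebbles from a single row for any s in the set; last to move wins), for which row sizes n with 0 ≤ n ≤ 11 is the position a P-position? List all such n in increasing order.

0, 2, 5, 8, 10

Build the Grundy sequence with g(k) = mex{g(k−s) : s ∈ {1, 4, 7}, s ≤ k}:
k:     0  1  2  3  4  5  6  7  8  9 10 11
g(k):  0  1  0  1  2  0  1  2  0  1  0  1
The P-positions (g = 0) in 0..11 are 0, 2, 5, 8, 10.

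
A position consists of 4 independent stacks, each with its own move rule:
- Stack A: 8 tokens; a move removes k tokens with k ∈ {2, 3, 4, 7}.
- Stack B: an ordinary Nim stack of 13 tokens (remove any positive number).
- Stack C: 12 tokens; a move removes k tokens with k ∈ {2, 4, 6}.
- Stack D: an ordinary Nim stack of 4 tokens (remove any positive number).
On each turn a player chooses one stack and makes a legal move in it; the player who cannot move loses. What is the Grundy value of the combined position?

Grundy values for stack A (subtraction set {2, 3, 4, 7}):
g(0) = mex{} = 0
g(1) = mex{} = 0
g(2) = mex{0} = 1
g(3) = mex{0} = 1
g(4) = mex{0,1} = 2
g(5) = mex{0,1} = 2
g(6) = mex{1,2} = 0
g(7) = mex{0,1,2} = 3
g(8) = mex{0,2} = 1
So g(8) = 1.
Stack B is a plain Nim stack of size 13, so its Grundy value is 13.
Build the Grundy sequence for stack C with g(k) = mex{g(k−s) : s ∈ {2, 4, 6}, s ≤ k}:
g(0) = mex{} = 0
g(1) = mex{} = 0
g(2) = mex{0} = 1
g(3) = mex{0} = 1
g(4) = mex{0,1} = 2
g(5) = mex{0,1} = 2
g(6) = mex{0,1,2} = 3
g(7) = mex{0,1,2} = 3
g(8) = mex{1,2,3} = 0
g(9) = mex{1,2,3} = 0
g(10) = mex{0,2,3} = 1
g(11) = mex{0,2,3} = 1
g(12) = mex{0,1,3} = 2
So g(12) = 2.
Stack D is a plain Nim stack of size 4, so its Grundy value is 4.
The value of a disjunctive sum is the nim-sum of the parts.
Combined value = 1 ⊕ 13 ⊕ 2 ⊕ 4 = 10.

10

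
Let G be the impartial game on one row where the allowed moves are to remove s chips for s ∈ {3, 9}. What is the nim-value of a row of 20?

0

Compute g(0), g(1), … for moves {3, 9}:
k:     0  1  2  3  4  5  6  7  8  9 10 11 12 13 14 15 16 17 18 19 20
g(k):  0  0  0  1  1  1  0  0  0  1  1  1  0  0  0  1  1  1  0  0  0
So g(20) = 0.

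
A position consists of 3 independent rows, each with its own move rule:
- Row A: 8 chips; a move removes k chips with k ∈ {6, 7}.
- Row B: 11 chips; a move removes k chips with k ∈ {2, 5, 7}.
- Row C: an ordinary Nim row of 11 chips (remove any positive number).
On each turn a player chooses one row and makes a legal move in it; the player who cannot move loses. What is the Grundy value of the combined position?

9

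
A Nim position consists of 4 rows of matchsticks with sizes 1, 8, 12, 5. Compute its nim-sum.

0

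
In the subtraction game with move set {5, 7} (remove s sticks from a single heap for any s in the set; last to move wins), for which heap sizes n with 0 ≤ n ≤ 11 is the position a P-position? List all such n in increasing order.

0, 1, 2, 3, 4

Compute g(0), g(1), … for moves {5, 7}:
k:     0  1  2  3  4  5  6  7  8  9 10 11
g(k):  0  0  0  0  0  1  1  1  1  1  2  2
The P-positions (g = 0) in 0..11 are 0, 1, 2, 3, 4.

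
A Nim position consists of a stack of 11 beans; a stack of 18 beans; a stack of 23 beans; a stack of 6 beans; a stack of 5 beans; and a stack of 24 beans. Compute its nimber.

21

Nim-sum: 11 XOR 18 XOR 23 XOR 6 XOR 5 XOR 24 = 21.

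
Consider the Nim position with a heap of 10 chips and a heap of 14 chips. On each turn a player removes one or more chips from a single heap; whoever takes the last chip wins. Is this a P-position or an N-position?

N-position

Write each in binary and XOR column by column:
  1010  (10)
  1110  (14)
  ----
  0100  (4)
The nim-sum is 4 ≠ 0, so this is an N-position: the player to move can win.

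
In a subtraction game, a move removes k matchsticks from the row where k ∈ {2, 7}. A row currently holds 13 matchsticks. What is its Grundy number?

Compute g(0), g(1), … for moves {2, 7}:
g(0) = mex{} = 0
g(1) = mex{} = 0
g(2) = mex{0} = 1
g(3) = mex{0} = 1
g(4) = mex{1} = 0
g(5) = mex{1} = 0
g(6) = mex{0} = 1
g(7) = mex{0} = 1
g(8) = mex{0,1} = 2
g(9) = mex{1} = 0
g(10) = mex{1,2} = 0
g(11) = mex{0} = 1
g(12) = mex{0} = 1
g(13) = mex{1} = 0
So g(13) = 0.

0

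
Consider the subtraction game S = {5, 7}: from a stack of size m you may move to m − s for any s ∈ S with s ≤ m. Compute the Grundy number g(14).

Compute g(0), g(1), … for moves {5, 7}:
g(0) = mex{} = 0
g(1) = mex{} = 0
g(2) = mex{} = 0
g(3) = mex{} = 0
g(4) = mex{} = 0
g(5) = mex{0} = 1
g(6) = mex{0} = 1
g(7) = mex{0} = 1
g(8) = mex{0} = 1
g(9) = mex{0} = 1
g(10) = mex{0,1} = 2
g(11) = mex{0,1} = 2
g(12) = mex{1} = 0
g(13) = mex{1} = 0
g(14) = mex{1} = 0
So g(14) = 0.

0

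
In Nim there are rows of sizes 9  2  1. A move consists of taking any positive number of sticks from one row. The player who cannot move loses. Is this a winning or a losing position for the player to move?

Bitwise XOR of the heap sizes:
  1001  (9)
  0010  (2)
  0001  (1)
  ----
  1010  (10)
The nim-sum is 10 ≠ 0, so this is an N-position: the player to move can win.

Winning position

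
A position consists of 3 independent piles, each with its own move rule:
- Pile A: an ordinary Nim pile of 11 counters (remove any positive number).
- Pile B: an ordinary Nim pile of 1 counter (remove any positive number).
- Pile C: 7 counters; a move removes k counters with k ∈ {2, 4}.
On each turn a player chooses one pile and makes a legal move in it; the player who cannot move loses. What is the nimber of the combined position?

Pile A is a plain Nim pile of size 11, so its Grundy value is 11.
Pile B is a plain Nim pile of size 1, so its Grundy value is 1.
Build the Grundy sequence for pile C with g(k) = mex{g(k−s) : s ∈ {2, 4}, s ≤ k}:
k:     0  1  2  3  4  5  6  7
g(k):  0  0  1  1  2  2  0  0
So g(7) = 0.
By the Sprague-Grundy theorem, the Grundy value of a sum of independent games is the XOR of the component values.
Combined value = 11 XOR 1 XOR 0 = 10.

10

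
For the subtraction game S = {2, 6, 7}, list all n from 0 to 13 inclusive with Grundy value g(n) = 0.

0, 1, 4, 5, 9, 13

Grundy values for subtraction set {2, 6, 7}:
g(0) = mex{} = 0
g(1) = mex{} = 0
g(2) = mex{0} = 1
g(3) = mex{0} = 1
g(4) = mex{1} = 0
g(5) = mex{1} = 0
g(6) = mex{0} = 1
g(7) = mex{0} = 1
g(8) = mex{0,1} = 2
g(9) = mex{1} = 0
g(10) = mex{0,1,2} = 3
g(11) = mex{0} = 1
g(12) = mex{0,1,3} = 2
g(13) = mex{1} = 0
The P-positions (g = 0) in 0..13 are 0, 1, 4, 5, 9, 13.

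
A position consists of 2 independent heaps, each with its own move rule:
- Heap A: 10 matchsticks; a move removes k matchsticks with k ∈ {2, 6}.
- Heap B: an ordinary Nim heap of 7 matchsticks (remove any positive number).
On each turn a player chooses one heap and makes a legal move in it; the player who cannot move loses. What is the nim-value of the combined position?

Grundy values for heap A (subtraction set {2, 6}):
g(0) = mex{} = 0
g(1) = mex{} = 0
g(2) = mex{0} = 1
g(3) = mex{0} = 1
g(4) = mex{1} = 0
g(5) = mex{1} = 0
g(6) = mex{0} = 1
g(7) = mex{0} = 1
g(8) = mex{1} = 0
g(9) = mex{1} = 0
g(10) = mex{0} = 1
So g(10) = 1.
Heap B is a plain Nim heap of size 7, so its Grundy value is 7.
By the Sprague-Grundy theorem, the Grundy value of a sum of independent games is the XOR of the component values.
Combined value = 1 XOR 7 = 6.

6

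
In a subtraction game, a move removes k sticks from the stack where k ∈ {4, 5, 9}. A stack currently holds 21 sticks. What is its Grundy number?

Grundy values for subtraction set {4, 5, 9}:
k:     0  1  2  3  4  5  6  7  8  9 10 11 12 13 14 15 16 17 18 19 20 21
g(k):  0  0  0  0  1  1  1  1  2  2  2  2  3  0  0  0  0  1  1  1  1  2
So g(21) = 2.

2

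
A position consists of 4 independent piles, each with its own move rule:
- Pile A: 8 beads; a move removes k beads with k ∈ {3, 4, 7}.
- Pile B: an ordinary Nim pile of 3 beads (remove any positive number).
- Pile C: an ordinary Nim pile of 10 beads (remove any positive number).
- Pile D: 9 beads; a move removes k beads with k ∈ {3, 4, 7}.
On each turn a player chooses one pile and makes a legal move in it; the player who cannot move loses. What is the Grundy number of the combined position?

8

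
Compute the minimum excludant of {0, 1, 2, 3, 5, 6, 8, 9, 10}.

4

The values 0, 1, 2, 3 are all present; 4 is the first non-negative integer missing from the set.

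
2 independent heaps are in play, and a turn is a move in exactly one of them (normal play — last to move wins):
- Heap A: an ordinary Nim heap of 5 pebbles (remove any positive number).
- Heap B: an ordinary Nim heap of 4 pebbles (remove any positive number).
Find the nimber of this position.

1

Heap A is a plain Nim heap of size 5, so its Grundy value is 5.
Heap B is a plain Nim heap of size 4, so its Grundy value is 4.
By the Sprague-Grundy theorem, the Grundy value of a sum of independent games is the XOR of the component values.
Combined value = 5 ⊕ 4 = 1.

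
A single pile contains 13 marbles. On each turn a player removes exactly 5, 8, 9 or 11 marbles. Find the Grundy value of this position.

Build the Grundy sequence with g(k) = mex{g(k−s) : s ∈ {5, 8, 9, 11}, s ≤ k}:
k:     0  1  2  3  4  5  6  7  8  9 10 11 12 13
g(k):  0  0  0  0  0  1  1  1  1  1  2  2  2  2
So g(13) = 2.

2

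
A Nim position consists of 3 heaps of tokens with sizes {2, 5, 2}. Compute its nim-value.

Compute the nim-sum pairwise:
2 ^ 5 = 7
7 ^ 2 = 5

5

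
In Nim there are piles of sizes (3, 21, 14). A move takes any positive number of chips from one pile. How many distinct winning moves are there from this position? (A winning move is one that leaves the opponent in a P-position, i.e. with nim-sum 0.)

In binary:
  00011  (3)
  10101  (21)
  01110  (14)
  -----
  11000  (24)
The overall nim-sum is X = 24. A pile of size p has a winning move iff p XOR X < p (reduce it to p XOR X).
  3: 3 XOR 24 = 27 ≥ 3 — no move.
  21: 21 XOR 24 = 13 < 21 — winning move (to 13).
  14: 14 XOR 24 = 22 ≥ 14 — no move.
That gives 1 winning move.

1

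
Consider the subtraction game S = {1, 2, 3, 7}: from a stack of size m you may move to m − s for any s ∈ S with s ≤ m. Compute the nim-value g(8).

0

Compute g(0), g(1), … for moves {1, 2, 3, 7}:
k:     0  1  2  3  4  5  6  7  8
g(k):  0  1  2  3  0  1  2  3  0
So g(8) = 0.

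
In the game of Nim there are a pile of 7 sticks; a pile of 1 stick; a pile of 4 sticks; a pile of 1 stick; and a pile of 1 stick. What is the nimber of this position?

In binary:
  111  (7)
  001  (1)
  100  (4)
  001  (1)
  001  (1)
  ---
  010  (2)

2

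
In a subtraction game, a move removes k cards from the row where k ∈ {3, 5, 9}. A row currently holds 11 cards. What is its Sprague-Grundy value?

Grundy values for subtraction set {3, 5, 9}:
g(0) = mex{} = 0
g(1) = mex{} = 0
g(2) = mex{} = 0
g(3) = mex{0} = 1
g(4) = mex{0} = 1
g(5) = mex{0} = 1
g(6) = mex{0,1} = 2
g(7) = mex{0,1} = 2
g(8) = mex{1} = 0
g(9) = mex{0,1,2} = 3
g(10) = mex{0,1,2} = 3
g(11) = mex{0,2} = 1
So g(11) = 1.

1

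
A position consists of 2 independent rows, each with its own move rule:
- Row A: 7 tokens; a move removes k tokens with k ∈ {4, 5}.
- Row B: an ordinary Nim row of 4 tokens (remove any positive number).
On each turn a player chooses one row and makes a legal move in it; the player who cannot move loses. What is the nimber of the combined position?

Build the Grundy sequence for row A with g(k) = mex{g(k−s) : s ∈ {4, 5}, s ≤ k}:
k:     0  1  2  3  4  5  6  7
g(k):  0  0  0  0  1  1  1  1
So g(7) = 1.
Row B is a plain Nim row of size 4, so its Grundy value is 4.
The value of a disjunctive sum is the nim-sum of the parts.
Combined value = 1 ⊕ 4 = 5.

5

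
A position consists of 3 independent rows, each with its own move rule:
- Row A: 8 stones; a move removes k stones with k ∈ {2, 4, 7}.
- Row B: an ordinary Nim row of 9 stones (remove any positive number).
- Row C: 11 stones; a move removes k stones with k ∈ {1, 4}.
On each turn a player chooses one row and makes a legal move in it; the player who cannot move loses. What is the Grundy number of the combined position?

9

Grundy values for row A (subtraction set {2, 4, 7}):
g(0) = mex{} = 0
g(1) = mex{} = 0
g(2) = mex{0} = 1
g(3) = mex{0} = 1
g(4) = mex{0,1} = 2
g(5) = mex{0,1} = 2
g(6) = mex{1,2} = 0
g(7) = mex{0,1,2} = 3
g(8) = mex{0,2} = 1
So g(8) = 1.
Row B is a plain Nim row of size 9, so its Grundy value is 9.
Grundy values for row C (subtraction set {1, 4}):
g(0) = mex{} = 0
g(1) = mex{0} = 1
g(2) = mex{1} = 0
g(3) = mex{0} = 1
g(4) = mex{0,1} = 2
g(5) = mex{1,2} = 0
g(6) = mex{0} = 1
g(7) = mex{1} = 0
g(8) = mex{0,2} = 1
g(9) = mex{0,1} = 2
g(10) = mex{1,2} = 0
g(11) = mex{0} = 1
So g(11) = 1.
By the Sprague-Grundy theorem, the Grundy value of a sum of independent games is the XOR of the component values.
Combined value = 1 ⊕ 9 ⊕ 1 = 9.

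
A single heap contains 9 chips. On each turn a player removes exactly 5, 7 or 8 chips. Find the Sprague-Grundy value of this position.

1

Build the Grundy sequence with g(k) = mex{g(k−s) : s ∈ {5, 7, 8}, s ≤ k}:
g(0) = mex{} = 0
g(1) = mex{} = 0
g(2) = mex{} = 0
g(3) = mex{} = 0
g(4) = mex{} = 0
g(5) = mex{0} = 1
g(6) = mex{0} = 1
g(7) = mex{0} = 1
g(8) = mex{0} = 1
g(9) = mex{0} = 1
So g(9) = 1.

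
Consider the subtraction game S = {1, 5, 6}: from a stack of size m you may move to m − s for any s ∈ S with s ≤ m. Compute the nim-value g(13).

Grundy values for subtraction set {1, 5, 6}:
k:     0  1  2  3  4  5  6  7  8  9 10 11 12 13
g(k):  0  1  0  1  0  1  2  3  2  3  2  0  1  0
So g(13) = 0.

0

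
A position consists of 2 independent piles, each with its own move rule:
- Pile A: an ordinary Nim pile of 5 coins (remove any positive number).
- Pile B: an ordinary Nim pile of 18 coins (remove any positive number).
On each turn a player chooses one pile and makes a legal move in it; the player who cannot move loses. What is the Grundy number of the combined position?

23

Pile A is a plain Nim pile of size 5, so its Grundy value is 5.
Pile B is a plain Nim pile of size 18, so its Grundy value is 18.
The value of a disjunctive sum is the nim-sum of the parts.
Combined value = 5 XOR 18 = 23.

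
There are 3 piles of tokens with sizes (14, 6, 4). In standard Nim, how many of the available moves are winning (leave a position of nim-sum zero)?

1

Bitwise XOR of the heap sizes:
  1110  (14)
  0110  (6)
  0100  (4)
  ----
  1100  (12)
The overall nim-sum is X = 12. A pile of size p has a winning move iff p XOR X < p (reduce it to p XOR X).
  14: 14 XOR 12 = 2 < 14 — winning move (to 2).
  6: 6 XOR 12 = 10 ≥ 6 — no move.
  4: 4 XOR 12 = 8 ≥ 4 — no move.
That gives 1 winning move.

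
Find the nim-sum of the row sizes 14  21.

Compute the nim-sum pairwise:
14 ⊕ 21 = 27

27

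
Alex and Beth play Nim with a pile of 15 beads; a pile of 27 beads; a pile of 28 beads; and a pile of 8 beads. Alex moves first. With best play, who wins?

Beth wins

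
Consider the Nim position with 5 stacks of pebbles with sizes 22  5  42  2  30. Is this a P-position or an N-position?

N-position

Nim-sum: 22 ^ 5 ^ 42 ^ 2 ^ 30 = 37.
The nim-sum is 37 ≠ 0, so this is an N-position: the player to move can win.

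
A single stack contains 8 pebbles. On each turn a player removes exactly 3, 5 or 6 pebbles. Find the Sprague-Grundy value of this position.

2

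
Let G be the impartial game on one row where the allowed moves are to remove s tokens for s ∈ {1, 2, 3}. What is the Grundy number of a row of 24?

0

Compute g(0), g(1), … for moves {1, 2, 3}:
k:     0  1  2  3  4  5  6  7  8  9 10 11 12 13 14 15 16 17 18 19 20 21 22 23 24
g(k):  0  1  2  3  0  1  2  3  0  1  2  3  0  1  2  3  0  1  2  3  0  1  2  3  0
So g(24) = 0.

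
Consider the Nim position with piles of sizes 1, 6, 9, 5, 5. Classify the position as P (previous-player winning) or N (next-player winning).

N-position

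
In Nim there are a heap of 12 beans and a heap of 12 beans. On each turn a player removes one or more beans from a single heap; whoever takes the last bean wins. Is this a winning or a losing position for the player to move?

Losing position

Compute the nim-sum pairwise:
12 ⊕ 12 = 0
The nim-sum is 0, so this is a P-position: the player to move is in a losing position under optimal play.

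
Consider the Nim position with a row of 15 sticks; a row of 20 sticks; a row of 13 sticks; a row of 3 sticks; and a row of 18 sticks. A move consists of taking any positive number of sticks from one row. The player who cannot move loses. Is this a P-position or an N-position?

N-position

In binary:
  01111  (15)
  10100  (20)
  01101  (13)
  00011  (3)
  10010  (18)
  -----
  00111  (7)
The nim-sum is 7 ≠ 0, so this is an N-position: the player to move can win.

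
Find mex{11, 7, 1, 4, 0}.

2

The values 0, 1 are all present; 2 is the first non-negative integer missing from the set.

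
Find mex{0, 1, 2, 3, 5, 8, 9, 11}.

The values 0, 1, 2, 3 are all present; 4 is the first non-negative integer missing from the set.

4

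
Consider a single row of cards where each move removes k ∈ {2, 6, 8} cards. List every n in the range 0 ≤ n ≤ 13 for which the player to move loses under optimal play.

Build the Grundy sequence with g(k) = mex{g(k−s) : s ∈ {2, 6, 8}, s ≤ k}:
g(0) = mex{} = 0
g(1) = mex{} = 0
g(2) = mex{0} = 1
g(3) = mex{0} = 1
g(4) = mex{1} = 0
g(5) = mex{1} = 0
g(6) = mex{0} = 1
g(7) = mex{0} = 1
g(8) = mex{0,1} = 2
g(9) = mex{0,1} = 2
g(10) = mex{0,1,2} = 3
g(11) = mex{0,1,2} = 3
g(12) = mex{0,1,3} = 2
g(13) = mex{0,1,3} = 2
The P-positions (g = 0) in 0..13 are 0, 1, 4, 5.

0, 1, 4, 5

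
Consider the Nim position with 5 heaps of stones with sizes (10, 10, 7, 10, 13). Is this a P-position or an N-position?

Write each in binary and XOR column by column:
  1010  (10)
  1010  (10)
  0111  (7)
  1010  (10)
  1101  (13)
  ----
  0000  (0)
The nim-sum is 0, so this is a P-position: the player to move is in a losing position under optimal play.

P-position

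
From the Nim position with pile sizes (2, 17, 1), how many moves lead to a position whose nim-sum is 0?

1

Write each in binary and XOR column by column:
  00010  (2)
  10001  (17)
  00001  (1)
  -----
  10010  (18)
The overall nim-sum is X = 18. A pile of size p has a winning move iff p XOR X < p (reduce it to p XOR X).
  2: 2 XOR 18 = 16 ≥ 2 — no move.
  17: 17 XOR 18 = 3 < 17 — winning move (to 3).
  1: 1 XOR 18 = 19 ≥ 1 — no move.
That gives 1 winning move.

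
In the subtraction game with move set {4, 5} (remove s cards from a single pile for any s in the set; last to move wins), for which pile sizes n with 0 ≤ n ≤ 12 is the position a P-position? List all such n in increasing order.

0, 1, 2, 3, 9, 10, 11, 12

Compute g(0), g(1), … for moves {4, 5}:
g(0) = mex{} = 0
g(1) = mex{} = 0
g(2) = mex{} = 0
g(3) = mex{} = 0
g(4) = mex{0} = 1
g(5) = mex{0} = 1
g(6) = mex{0} = 1
g(7) = mex{0} = 1
g(8) = mex{0,1} = 2
g(9) = mex{1} = 0
g(10) = mex{1} = 0
g(11) = mex{1} = 0
g(12) = mex{1,2} = 0
The P-positions (g = 0) in 0..12 are 0, 1, 2, 3, 9, 10, 11, 12.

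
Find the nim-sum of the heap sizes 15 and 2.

13

Nim-sum: 15 ⊕ 2 = 13.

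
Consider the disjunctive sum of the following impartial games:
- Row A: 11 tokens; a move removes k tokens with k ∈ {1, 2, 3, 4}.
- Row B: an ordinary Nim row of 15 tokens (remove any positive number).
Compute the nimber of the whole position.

14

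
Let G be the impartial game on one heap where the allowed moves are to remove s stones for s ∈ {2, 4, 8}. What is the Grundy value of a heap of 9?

1

Build the Grundy sequence with g(k) = mex{g(k−s) : s ∈ {2, 4, 8}, s ≤ k}:
g(0) = mex{} = 0
g(1) = mex{} = 0
g(2) = mex{0} = 1
g(3) = mex{0} = 1
g(4) = mex{0,1} = 2
g(5) = mex{0,1} = 2
g(6) = mex{1,2} = 0
g(7) = mex{1,2} = 0
g(8) = mex{0,2} = 1
g(9) = mex{0,2} = 1
So g(9) = 1.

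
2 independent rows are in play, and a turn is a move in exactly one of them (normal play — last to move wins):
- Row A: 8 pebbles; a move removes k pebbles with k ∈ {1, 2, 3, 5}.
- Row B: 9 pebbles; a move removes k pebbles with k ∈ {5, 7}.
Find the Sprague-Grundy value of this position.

Grundy values for row A (subtraction set {1, 2, 3, 5}):
g(0) = mex{} = 0
g(1) = mex{0} = 1
g(2) = mex{0,1} = 2
g(3) = mex{0,1,2} = 3
g(4) = mex{1,2,3} = 0
g(5) = mex{0,2,3} = 1
g(6) = mex{0,1,3} = 2
g(7) = mex{0,1,2} = 3
g(8) = mex{1,2,3} = 0
So g(8) = 0.
Grundy values for row B (subtraction set {5, 7}):
g(0) = mex{} = 0
g(1) = mex{} = 0
g(2) = mex{} = 0
g(3) = mex{} = 0
g(4) = mex{} = 0
g(5) = mex{0} = 1
g(6) = mex{0} = 1
g(7) = mex{0} = 1
g(8) = mex{0} = 1
g(9) = mex{0} = 1
So g(9) = 1.
The value of a disjunctive sum is the nim-sum of the parts.
Combined value = 0 ⊕ 1 = 1.

1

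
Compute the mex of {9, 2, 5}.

0

0 is not in the set, so the mex is 0.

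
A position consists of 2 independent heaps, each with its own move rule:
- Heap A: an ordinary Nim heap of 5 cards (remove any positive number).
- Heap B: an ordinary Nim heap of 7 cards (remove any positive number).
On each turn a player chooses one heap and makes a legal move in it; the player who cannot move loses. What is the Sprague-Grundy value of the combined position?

Heap A is a plain Nim heap of size 5, so its Grundy value is 5.
Heap B is a plain Nim heap of size 7, so its Grundy value is 7.
By the Sprague-Grundy theorem, the Grundy value of a sum of independent games is the XOR of the component values.
Combined value = 5 ⊕ 7 = 2.

2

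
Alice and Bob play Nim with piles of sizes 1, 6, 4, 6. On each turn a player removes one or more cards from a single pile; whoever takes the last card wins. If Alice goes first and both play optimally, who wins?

Alice wins

Compute the nim-sum pairwise:
1 ⊕ 6 = 7
7 ⊕ 4 = 3
3 ⊕ 6 = 5
The nim-sum is 5 ≠ 0, so this is an N-position: the player to move can win; Alice has a winning move.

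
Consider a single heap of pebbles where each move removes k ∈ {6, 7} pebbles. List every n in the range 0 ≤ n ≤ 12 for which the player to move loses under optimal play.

Compute g(0), g(1), … for moves {6, 7}:
k:     0  1  2  3  4  5  6  7  8  9 10 11 12
g(k):  0  0  0  0  0  0  1  1  1  1  1  1  2
The P-positions (g = 0) in 0..12 are 0, 1, 2, 3, 4, 5.

0, 1, 2, 3, 4, 5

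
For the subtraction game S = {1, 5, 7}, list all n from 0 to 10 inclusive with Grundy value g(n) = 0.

Compute g(0), g(1), … for moves {1, 5, 7}:
k:     0  1  2  3  4  5  6  7  8  9 10
g(k):  0  1  0  1  0  1  0  1  0  1  0
The P-positions (g = 0) in 0..10 are 0, 2, 4, 6, 8, 10.

0, 2, 4, 6, 8, 10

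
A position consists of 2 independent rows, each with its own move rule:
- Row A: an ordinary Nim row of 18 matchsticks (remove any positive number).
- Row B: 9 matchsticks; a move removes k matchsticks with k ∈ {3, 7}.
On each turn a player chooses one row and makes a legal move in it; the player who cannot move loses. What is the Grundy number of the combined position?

Row A is a plain Nim row of size 18, so its Grundy value is 18.
Build the Grundy sequence for row B with g(k) = mex{g(k−s) : s ∈ {3, 7}, s ≤ k}:
k:     0  1  2  3  4  5  6  7  8  9
g(k):  0  0  0  1  1  1  0  2  2  1
So g(9) = 1.
The value of a disjunctive sum is the nim-sum of the parts.
Combined value = 18 XOR 1 = 19.

19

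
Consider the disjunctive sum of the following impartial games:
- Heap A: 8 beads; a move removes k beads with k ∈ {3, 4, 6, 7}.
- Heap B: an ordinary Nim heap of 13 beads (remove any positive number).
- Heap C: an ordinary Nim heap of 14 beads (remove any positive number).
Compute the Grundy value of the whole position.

For heap A, compute g(0), g(1), … with moves {3, 4, 6, 7}:
k:     0  1  2  3  4  5  6  7  8
g(k):  0  0  0  1  1  1  2  2  2
So g(8) = 2.
Heap B is a plain Nim heap of size 13, so its Grundy value is 13.
Heap C is a plain Nim heap of size 14, so its Grundy value is 14.
By the Sprague-Grundy theorem, the Grundy value of a sum of independent games is the XOR of the component values.
Combined value = 2 ⊕ 13 ⊕ 14 = 1.

1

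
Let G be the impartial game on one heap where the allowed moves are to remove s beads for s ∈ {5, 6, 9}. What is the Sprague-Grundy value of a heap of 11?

2

Build the Grundy sequence with g(k) = mex{g(k−s) : s ∈ {5, 6, 9}, s ≤ k}:
k:     0  1  2  3  4  5  6  7  8  9 10 11
g(k):  0  0  0  0  0  1  1  1  1  1  2  2
So g(11) = 2.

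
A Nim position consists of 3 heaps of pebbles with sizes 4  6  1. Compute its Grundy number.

Nim-sum: 4 ^ 6 ^ 1 = 3.

3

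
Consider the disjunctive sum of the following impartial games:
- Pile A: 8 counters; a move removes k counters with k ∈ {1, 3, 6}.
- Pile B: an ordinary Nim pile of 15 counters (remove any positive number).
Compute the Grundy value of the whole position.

For pile A, compute g(0), g(1), … with moves {1, 3, 6}:
g(0) = mex{} = 0
g(1) = mex{0} = 1
g(2) = mex{1} = 0
g(3) = mex{0} = 1
g(4) = mex{1} = 0
g(5) = mex{0} = 1
g(6) = mex{0,1} = 2
g(7) = mex{0,1,2} = 3
g(8) = mex{0,1,3} = 2
So g(8) = 2.
Pile B is a plain Nim pile of size 15, so its Grundy value is 15.
The value of a disjunctive sum is the nim-sum of the parts.
Combined value = 2 XOR 15 = 13.

13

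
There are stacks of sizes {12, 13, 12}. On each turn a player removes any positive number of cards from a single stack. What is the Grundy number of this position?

13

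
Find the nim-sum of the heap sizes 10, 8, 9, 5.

Nim-sum: 10 ⊕ 8 ⊕ 9 ⊕ 5 = 14.

14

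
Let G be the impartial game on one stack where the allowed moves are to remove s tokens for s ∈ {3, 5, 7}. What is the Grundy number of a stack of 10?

0

Build the Grundy sequence with g(k) = mex{g(k−s) : s ∈ {3, 5, 7}, s ≤ k}:
g(0) = mex{} = 0
g(1) = mex{} = 0
g(2) = mex{} = 0
g(3) = mex{0} = 1
g(4) = mex{0} = 1
g(5) = mex{0} = 1
g(6) = mex{0,1} = 2
g(7) = mex{0,1} = 2
g(8) = mex{0,1} = 2
g(9) = mex{0,1,2} = 3
g(10) = mex{1,2} = 0
So g(10) = 0.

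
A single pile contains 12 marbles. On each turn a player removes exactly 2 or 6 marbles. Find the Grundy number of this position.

Build the Grundy sequence with g(k) = mex{g(k−s) : s ∈ {2, 6}, s ≤ k}:
k:     0  1  2  3  4  5  6  7  8  9 10 11 12
g(k):  0  0  1  1  0  0  1  1  0  0  1  1  0
So g(12) = 0.

0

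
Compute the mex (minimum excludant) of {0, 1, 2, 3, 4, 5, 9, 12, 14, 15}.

6

The values 0, 1, 2, 3, 4, 5 are all present; 6 is the first non-negative integer missing from the set.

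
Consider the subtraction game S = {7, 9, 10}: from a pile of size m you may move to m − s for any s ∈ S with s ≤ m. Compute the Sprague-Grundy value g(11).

1

Build the Grundy sequence with g(k) = mex{g(k−s) : s ∈ {7, 9, 10}, s ≤ k}:
k:     0  1  2  3  4  5  6  7  8  9 10 11
g(k):  0  0  0  0  0  0  0  1  1  1  1  1
So g(11) = 1.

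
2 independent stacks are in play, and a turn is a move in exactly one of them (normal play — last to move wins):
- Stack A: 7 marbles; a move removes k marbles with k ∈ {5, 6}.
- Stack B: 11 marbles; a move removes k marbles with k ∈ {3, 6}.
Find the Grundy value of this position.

For stack A, compute g(0), g(1), … with moves {5, 6}:
k:     0  1  2  3  4  5  6  7
g(k):  0  0  0  0  0  1  1  1
So g(7) = 1.
Grundy values for stack B (subtraction set {3, 6}):
k:     0  1  2  3  4  5  6  7  8  9 10 11
g(k):  0  0  0  1  1  1  2  2  2  0  0  0
So g(11) = 0.
The value of a disjunctive sum is the nim-sum of the parts.
Combined value = 1 XOR 0 = 1.

1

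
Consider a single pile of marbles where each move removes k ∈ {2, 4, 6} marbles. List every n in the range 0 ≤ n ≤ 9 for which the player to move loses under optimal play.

0, 1, 8, 9

Compute g(0), g(1), … for moves {2, 4, 6}:
k:     0  1  2  3  4  5  6  7  8  9
g(k):  0  0  1  1  2  2  3  3  0  0
The P-positions (g = 0) in 0..9 are 0, 1, 8, 9.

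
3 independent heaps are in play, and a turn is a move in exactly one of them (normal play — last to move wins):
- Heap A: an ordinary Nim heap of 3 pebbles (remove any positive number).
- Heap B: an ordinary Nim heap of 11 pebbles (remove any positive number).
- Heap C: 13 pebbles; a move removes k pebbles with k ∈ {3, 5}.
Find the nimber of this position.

Heap A is a plain Nim heap of size 3, so its Grundy value is 3.
Heap B is a plain Nim heap of size 11, so its Grundy value is 11.
Grundy values for heap C (subtraction set {3, 5}):
k:     0  1  2  3  4  5  6  7  8  9 10 11 12 13
g(k):  0  0  0  1  1  1  2  2  0  0  0  1  1  1
So g(13) = 1.
By the Sprague-Grundy theorem, the Grundy value of a sum of independent games is the XOR of the component values.
Combined value = 3 XOR 11 XOR 1 = 9.

9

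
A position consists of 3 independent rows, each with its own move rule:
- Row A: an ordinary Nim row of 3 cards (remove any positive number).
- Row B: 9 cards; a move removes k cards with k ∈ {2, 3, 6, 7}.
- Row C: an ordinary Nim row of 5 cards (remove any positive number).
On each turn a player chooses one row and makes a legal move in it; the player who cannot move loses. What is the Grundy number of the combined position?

Row A is a plain Nim row of size 3, so its Grundy value is 3.
Build the Grundy sequence for row B with g(k) = mex{g(k−s) : s ∈ {2, 3, 6, 7}, s ≤ k}:
g(0) = mex{} = 0
g(1) = mex{} = 0
g(2) = mex{0} = 1
g(3) = mex{0} = 1
g(4) = mex{0,1} = 2
g(5) = mex{1} = 0
g(6) = mex{0,1,2} = 3
g(7) = mex{0,2} = 1
g(8) = mex{0,1,3} = 2
g(9) = mex{1,3} = 0
So g(9) = 0.
Row C is a plain Nim row of size 5, so its Grundy value is 5.
The value of a disjunctive sum is the nim-sum of the parts.
Combined value = 3 XOR 0 XOR 5 = 6.

6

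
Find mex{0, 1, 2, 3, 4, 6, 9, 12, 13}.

5

The values 0, 1, 2, 3, 4 are all present; 5 is the first non-negative integer missing from the set.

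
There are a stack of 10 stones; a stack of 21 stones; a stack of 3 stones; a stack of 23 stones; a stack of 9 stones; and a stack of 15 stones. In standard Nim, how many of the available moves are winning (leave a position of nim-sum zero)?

Compute the nim-sum pairwise:
10 ⊕ 21 = 31
31 ⊕ 3 = 28
28 ⊕ 23 = 11
11 ⊕ 9 = 2
2 ⊕ 15 = 13
The overall nim-sum is X = 13. A stack of size p has a winning move iff p XOR X < p (reduce it to p XOR X).
  10: 10 XOR 13 = 7 < 10 — winning move (to 7).
  21: 21 XOR 13 = 24 ≥ 21 — no move.
  3: 3 XOR 13 = 14 ≥ 3 — no move.
  23: 23 XOR 13 = 26 ≥ 23 — no move.
  9: 9 XOR 13 = 4 < 9 — winning move (to 4).
  15: 15 XOR 13 = 2 < 15 — winning move (to 2).
That gives 3 winning moves.

3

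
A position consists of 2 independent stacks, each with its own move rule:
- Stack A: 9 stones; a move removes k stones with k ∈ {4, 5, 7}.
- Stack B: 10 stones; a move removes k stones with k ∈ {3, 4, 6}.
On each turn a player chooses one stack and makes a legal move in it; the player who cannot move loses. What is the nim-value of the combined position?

For stack A, compute g(0), g(1), … with moves {4, 5, 7}:
g(0) = mex{} = 0
g(1) = mex{} = 0
g(2) = mex{} = 0
g(3) = mex{} = 0
g(4) = mex{0} = 1
g(5) = mex{0} = 1
g(6) = mex{0} = 1
g(7) = mex{0} = 1
g(8) = mex{0,1} = 2
g(9) = mex{0,1} = 2
So g(9) = 2.
For stack B, compute g(0), g(1), … with moves {3, 4, 6}:
g(0) = mex{} = 0
g(1) = mex{} = 0
g(2) = mex{} = 0
g(3) = mex{0} = 1
g(4) = mex{0} = 1
g(5) = mex{0} = 1
g(6) = mex{0,1} = 2
g(7) = mex{0,1} = 2
g(8) = mex{0,1} = 2
g(9) = mex{1,2} = 0
g(10) = mex{1,2} = 0
So g(10) = 0.
The value of a disjunctive sum is the nim-sum of the parts.
Combined value = 2 ⊕ 0 = 2.

2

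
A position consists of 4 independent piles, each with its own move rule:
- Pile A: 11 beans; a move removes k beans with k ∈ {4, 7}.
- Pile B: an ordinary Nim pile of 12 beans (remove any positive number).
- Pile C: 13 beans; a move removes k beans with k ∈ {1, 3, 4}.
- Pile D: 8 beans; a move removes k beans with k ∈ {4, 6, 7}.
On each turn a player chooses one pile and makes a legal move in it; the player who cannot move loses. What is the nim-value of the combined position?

12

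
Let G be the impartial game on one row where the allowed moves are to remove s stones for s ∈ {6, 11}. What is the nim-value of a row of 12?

2

Compute g(0), g(1), … for moves {6, 11}:
k:     0  1  2  3  4  5  6  7  8  9 10 11 12
g(k):  0  0  0  0  0  0  1  1  1  1  1  1  2
So g(12) = 2.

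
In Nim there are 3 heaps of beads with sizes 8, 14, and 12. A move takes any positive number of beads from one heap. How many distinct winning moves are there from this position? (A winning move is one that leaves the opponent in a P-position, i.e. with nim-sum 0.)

Bitwise XOR of the heap sizes:
  1000  (8)
  1110  (14)
  1100  (12)
  ----
  1010  (10)
The overall nim-sum is X = 10. A heap of size p has a winning move iff p XOR X < p (reduce it to p XOR X).
  8: 8 XOR 10 = 2 < 8 — winning move (to 2).
  14: 14 XOR 10 = 4 < 14 — winning move (to 4).
  12: 12 XOR 10 = 6 < 12 — winning move (to 6).
That gives 3 winning moves.

3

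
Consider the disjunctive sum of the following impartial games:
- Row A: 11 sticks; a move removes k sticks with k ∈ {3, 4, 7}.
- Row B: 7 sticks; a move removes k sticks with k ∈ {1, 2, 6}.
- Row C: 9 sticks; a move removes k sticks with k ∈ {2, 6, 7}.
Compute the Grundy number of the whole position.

0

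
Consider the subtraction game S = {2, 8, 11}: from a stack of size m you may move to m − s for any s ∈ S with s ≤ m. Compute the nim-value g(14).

0

Build the Grundy sequence with g(k) = mex{g(k−s) : s ∈ {2, 8, 11}, s ≤ k}:
k:     0  1  2  3  4  5  6  7  8  9 10 11 12 13 14
g(k):  0  0  1  1  0  0  1  1  2  2  0  3  1  2  0
So g(14) = 0.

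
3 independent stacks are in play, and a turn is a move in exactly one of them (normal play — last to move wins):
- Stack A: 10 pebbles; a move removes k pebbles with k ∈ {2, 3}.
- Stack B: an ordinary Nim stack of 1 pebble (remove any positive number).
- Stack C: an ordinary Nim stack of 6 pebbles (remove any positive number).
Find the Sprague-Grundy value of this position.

For stack A, compute g(0), g(1), … with moves {2, 3}:
k:     0  1  2  3  4  5  6  7  8  9 10
g(k):  0  0  1  1  2  0  0  1  1  2  0
So g(10) = 0.
Stack B is a plain Nim stack of size 1, so its Grundy value is 1.
Stack C is a plain Nim stack of size 6, so its Grundy value is 6.
The value of a disjunctive sum is the nim-sum of the parts.
Combined value = 0 ⊕ 1 ⊕ 6 = 7.

7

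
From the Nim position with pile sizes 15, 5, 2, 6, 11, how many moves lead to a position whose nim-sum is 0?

Write each in binary and XOR column by column:
  1111  (15)
  0101  (5)
  0010  (2)
  0110  (6)
  1011  (11)
  ----
  0101  (5)
The overall nim-sum is X = 5. A pile of size p has a winning move iff p XOR X < p (reduce it to p XOR X).
  15: 15 XOR 5 = 10 < 15 — winning move (to 10).
  5: 5 XOR 5 = 0 < 5 — winning move (to 0).
  2: 2 XOR 5 = 7 ≥ 2 — no move.
  6: 6 XOR 5 = 3 < 6 — winning move (to 3).
  11: 11 XOR 5 = 14 ≥ 11 — no move.
That gives 3 winning moves.

3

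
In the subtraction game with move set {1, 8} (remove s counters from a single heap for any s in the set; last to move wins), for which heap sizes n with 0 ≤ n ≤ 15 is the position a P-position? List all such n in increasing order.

0, 2, 4, 6, 9, 11, 13, 15

Build the Grundy sequence with g(k) = mex{g(k−s) : s ∈ {1, 8}, s ≤ k}:
k:     0  1  2  3  4  5  6  7  8  9 10 11 12 13 14 15
g(k):  0  1  0  1  0  1  0  1  2  0  1  0  1  0  1  0
The P-positions (g = 0) in 0..15 are 0, 2, 4, 6, 9, 11, 13, 15.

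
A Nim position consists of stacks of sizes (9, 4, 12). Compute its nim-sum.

Bitwise XOR of the heap sizes:
  1001  (9)
  0100  (4)
  1100  (12)
  ----
  0001  (1)

1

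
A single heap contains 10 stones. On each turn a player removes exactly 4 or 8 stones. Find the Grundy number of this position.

2

Grundy values for subtraction set {4, 8}:
g(0) = mex{} = 0
g(1) = mex{} = 0
g(2) = mex{} = 0
g(3) = mex{} = 0
g(4) = mex{0} = 1
g(5) = mex{0} = 1
g(6) = mex{0} = 1
g(7) = mex{0} = 1
g(8) = mex{0,1} = 2
g(9) = mex{0,1} = 2
g(10) = mex{0,1} = 2
So g(10) = 2.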